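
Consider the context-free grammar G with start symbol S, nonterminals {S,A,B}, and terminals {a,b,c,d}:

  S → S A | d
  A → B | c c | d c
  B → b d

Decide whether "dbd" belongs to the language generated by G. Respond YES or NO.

CNF form of G:
  S -> S A | d
  A -> T0 T1 | T1 T2 | T2 T2
  B -> T0 T1
  T0 -> b
  T1 -> d
  T2 -> c

CYK table (by increasing span):
  T[0,0] 'd' = {S,T1}  orig:{S}
  T[1,1] 'b' = {T0}  orig:{}
  T[2,2] 'd' = {S,T1}  orig:{S}
  T[0,1] 'db' = ∅
  T[1,2] 'bd' = {A,B}
  T[0,2] 'dbd' = {S}

S ∈ T[0,2] ⇒ YES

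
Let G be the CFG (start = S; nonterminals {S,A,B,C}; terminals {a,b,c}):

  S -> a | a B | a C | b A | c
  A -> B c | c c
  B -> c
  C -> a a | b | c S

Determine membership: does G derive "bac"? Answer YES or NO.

CNF form of G:
  S -> T1 B | T1 C | T2 A | a | c
  A -> B T0 | T0 T0
  B -> c
  C -> T0 S | T1 T1 | b
  T0 -> c
  T1 -> a
  T2 -> b

CYK table (by increasing span):
  T[0,0] 'b' = {C,T2}  orig:{C}
  T[1,1] 'a' = {S,T1}  orig:{S}
  T[2,2] 'c' = {B,S,T0}  orig:{B,S}
  T[0,1] 'ba' = ∅
  T[1,2] 'ac' = {S}
  T[0,2] 'bac' = ∅

S ∉ T[0,2] ⇒ NO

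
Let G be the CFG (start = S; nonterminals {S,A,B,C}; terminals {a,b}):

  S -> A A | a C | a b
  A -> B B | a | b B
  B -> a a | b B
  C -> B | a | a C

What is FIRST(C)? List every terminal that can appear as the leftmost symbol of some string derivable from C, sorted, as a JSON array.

Compute FIRST by fixpoint:
round 1:
  A via A→a: +{a}
  A via A→b B: +{b}
  B via B→a a: +{a}
  B via B→b B: +{b}
  C via C→B: +{a,b}
  S via S→A A: +{a,b}
  FIRST(S)={a,b}  FIRST(A)={a,b}  FIRST(B)={a,b}  FIRST(C)={a,b}
round 2: — fixpoint
  FIRST(S)={a,b}  FIRST(A)={a,b}  FIRST(B)={a,b}  FIRST(C)={a,b}

FIRST(C) = ["a", "b"]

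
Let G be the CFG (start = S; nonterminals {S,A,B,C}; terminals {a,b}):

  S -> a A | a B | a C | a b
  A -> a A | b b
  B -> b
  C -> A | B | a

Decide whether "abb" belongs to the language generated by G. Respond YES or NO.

Convert to CNF:
  S -> T0 A | T0 B | T0 C | T0 T1
  A -> T0 A | T1 T1
  B -> b
  C -> T0 A | T1 T1 | a | b
  T0 -> a
  T1 -> b

Fill CYK table bottom-up:
  [0..0]={C,T0}  "a"  orig:{C}
  [1..1]={B,C,T1}  "b"  orig:{B,C}
  [2..2]={B,C,T1}  "b"  orig:{B,C}
  [0..1]={S}  "ab"
  [1..2]={A,C}  "bb"
  [0..2]={A,C,S}  "abb"

S ∈ T[0,2] ⇒ YES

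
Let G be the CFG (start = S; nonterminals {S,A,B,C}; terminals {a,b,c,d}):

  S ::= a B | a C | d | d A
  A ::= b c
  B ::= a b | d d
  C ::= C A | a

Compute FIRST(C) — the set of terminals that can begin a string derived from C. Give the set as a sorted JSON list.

FIRST sets, iterate to fixpoint:
iter 1:
  A via A→b c: +{b}
  B via B→a b: +{a}
  B via B→d d: +{d}
  C via C→a: +{a}
  S via S→a B: +{a}
  S via S→d: +{d}
  FIRST[S]={a,d}  FIRST[A]={b}  FIRST[B]={a,d}  FIRST[C]={a}
iter 2: (stable)
  FIRST[S]={a,d}  FIRST[A]={b}  FIRST[B]={a,d}  FIRST[C]={a}

FIRST(C) = ["a"]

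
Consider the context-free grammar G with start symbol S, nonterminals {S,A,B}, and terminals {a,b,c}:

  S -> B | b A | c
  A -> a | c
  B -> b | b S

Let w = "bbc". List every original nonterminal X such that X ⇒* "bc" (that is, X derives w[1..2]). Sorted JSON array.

CNF form of G:
  S -> T0 A | T0 S | b | c
  A -> a | c
  B -> T0 S | b
  T0 -> b

Fill CYK table bottom-up, restricted to cells inside w[1..2]:
  T[1,1] 'b' = {B,S,T0}  orig:{B,S}
  T[2,2] 'c' = {A,S}
  T[1,2] 'bc' = {B,S}

Original NTs in T[1,2] deriving "bc": ["B", "S"]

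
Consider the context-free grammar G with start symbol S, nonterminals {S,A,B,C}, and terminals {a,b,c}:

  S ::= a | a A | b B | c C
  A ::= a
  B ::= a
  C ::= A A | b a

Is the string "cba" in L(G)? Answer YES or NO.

Convert to CNF:
  S -> T0 B | T1 A | T2 C | a
  A -> a
  B -> a
  C -> A A | T0 T1
  T0 -> b
  T1 -> a
  T2 -> c

CYK fill:
  cell(0,0) c: {T2}  orig:{}
  cell(1,1) b: {T0}  orig:{}
  cell(2,2) a: {A,B,S,T1}  orig:{A,B,S}
  cell(0,1) cb: ∅
  cell(1,2) ba: {C,S}
  cell(0,2) cba: {S}

S ∈ T[0,2] ⇒ YES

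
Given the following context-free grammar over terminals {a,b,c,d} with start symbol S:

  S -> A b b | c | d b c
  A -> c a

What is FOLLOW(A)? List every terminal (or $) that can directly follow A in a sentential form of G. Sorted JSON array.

Compute FIRST by fixpoint:
round 1:
  A via A→c a: +{c}
  S via S→A b b: +{c}
  S via S→d b c: +{d}
  FIRST(S)={c,d}  FIRST(A)={c}
round 2: done
  FIRST(S)={c,d}  FIRST(A)={c}

FOLLOW iteration:
seed FOLLOW(S) with $
round 1:
  S→A b b: FOLLOW(A) ⊇ FIRST(b) = {b}; new: +{b}
  FOLLOW[S]={$}  FOLLOW[A]={b}
round 2: (no change)
  FOLLOW[S]={$}  FOLLOW[A]={b}

FOLLOW(A) = ["b"]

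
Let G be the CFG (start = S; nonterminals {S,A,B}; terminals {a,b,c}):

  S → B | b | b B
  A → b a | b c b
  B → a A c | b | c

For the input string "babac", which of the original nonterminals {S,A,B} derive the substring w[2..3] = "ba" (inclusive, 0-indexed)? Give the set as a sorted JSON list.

Convert to CNF:
  S -> T0 B | T1 X5 | b | c
  A -> T0 T1 | T0 X3
  B -> T1 X4 | b | c
  T0 -> b
  T1 -> a
  T2 -> c
  X3 -> T2 T0
  X4 -> A T2
  X5 -> A T2

Fill CYK table bottom-up, restricted to cells inside w[2..3]:
  [2..2]={B,S,T0}  "b"  orig:{B,S}
  [3..3]={T1}  "a"  orig:{}
  [2..3]={A}  "ba"

Original NTs in T[2,3] deriving "ba": ["A"]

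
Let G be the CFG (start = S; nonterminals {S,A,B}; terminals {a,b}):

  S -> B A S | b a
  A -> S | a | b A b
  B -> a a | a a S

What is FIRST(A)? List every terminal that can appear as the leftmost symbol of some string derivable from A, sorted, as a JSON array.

FIRST sets, iterate to fixpoint:
[1]
  A via A→a: +{a}
  A via A→b A b: +{b}
  B via B→a a: +{a}
  S via S→B A S: +{a}
  S via S→b a: +{b}
  FIRST(S)={a,b}  FIRST(A)={a,b}  FIRST(B)={a}
[2] done
  FIRST(S)={a,b}  FIRST(A)={a,b}  FIRST(B)={a}

FIRST(A) = ["a", "b"]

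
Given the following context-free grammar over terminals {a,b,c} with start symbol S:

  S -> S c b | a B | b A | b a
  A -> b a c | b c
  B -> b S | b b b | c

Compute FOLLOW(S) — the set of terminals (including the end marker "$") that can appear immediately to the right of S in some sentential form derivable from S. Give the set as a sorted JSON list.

FIRST iteration:
iter 1:
  A via A→b a c: +{b}
  B via B→b S: +{b}
  B via B→c: +{c}
  S via S→a B: +{a}
  S via S→b A: +{b}
  S: {a,b}  A: {b}  B: {b,c}
iter 2: done
  S: {a,b}  A: {b}  B: {b,c}

Compute FOLLOW by fixpoint:
initialize: $ ∈ FOLLOW(S)
[1]
  S→S c b: FOLLOW(S) ⊇ FIRST(c) = {c}; new: +{c}
  S→a B: FOLLOW(B) ⊇ FOLLOW(S) ⊇ {$,c}; new: +{$,c}
  S→b A: FOLLOW(A) ⊇ FOLLOW(S) ⊇ {$,c}; new: +{$,c}
  FOLLOW(S)={$,c}  FOLLOW(A)={$,c}  FOLLOW(B)={$,c}
[2] (no change)
  FOLLOW(S)={$,c}  FOLLOW(A)={$,c}  FOLLOW(B)={$,c}

FOLLOW(S) = ["$", "c"]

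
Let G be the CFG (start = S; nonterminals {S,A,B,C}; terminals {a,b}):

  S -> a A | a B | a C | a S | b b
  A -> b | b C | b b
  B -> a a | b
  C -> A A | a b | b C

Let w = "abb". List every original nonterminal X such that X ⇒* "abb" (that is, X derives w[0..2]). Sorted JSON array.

Convert to CNF:
  S -> T0 T0 | T1 A | T1 B | T1 C | T1 S
  A -> T0 C | T0 T0 | b
  B -> T1 T1 | b
  C -> A A | T0 C | T1 T0
  T0 -> b
  T1 -> a

Fill CYK table bottom-up — only the sub-triangle for w[0..2]:
  cell(0,0) a: {T1}  orig:{}
  cell(1,1) b: {A,B,T0}  orig:{A,B}
  cell(2,2) b: {A,B,T0}  orig:{A,B}
  cell(0,1) ab: {C,S}
  cell(1,2) bb: {A,C,S}
  cell(0,2) abb: {S}

Original NTs in T[0,2] deriving "abb": ["S"]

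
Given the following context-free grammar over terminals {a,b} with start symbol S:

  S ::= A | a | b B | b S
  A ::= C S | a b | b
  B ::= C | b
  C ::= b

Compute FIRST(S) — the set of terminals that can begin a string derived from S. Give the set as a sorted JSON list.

Compute FIRST by fixpoint:
[1]
  A via A→a b: +{a}
  A via A→b: +{b}
  B via B→b: +{b}
  C via C→b: +{b}
  S via S→A: +{a,b}
  S: {a,b}  A: {a,b}  B: {b}  C: {b}
[2] — fixpoint
  S: {a,b}  A: {a,b}  B: {b}  C: {b}

FIRST(S) = ["a", "b"]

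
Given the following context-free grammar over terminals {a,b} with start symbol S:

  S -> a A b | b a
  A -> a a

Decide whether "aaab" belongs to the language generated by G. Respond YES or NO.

CNF form of G:
  S -> T0 X2 | T1 T0
  A -> T0 T0
  T0 -> a
  T1 -> b
  X2 -> A T1

CYK table (by increasing span):
  cell(0,0) a: {T0}  orig:{}
  cell(1,1) a: {T0}  orig:{}
  cell(2,2) a: {T0}  orig:{}
  cell(3,3) b: {T1}  orig:{}
  cell(0,1) aa: {A}
  cell(1,2) aa: {A}
  cell(2,3) ab: ∅
  cell(0,2) aaa: ∅
  cell(1,3) aab: {X2}  orig:{}
  cell(0,3) aaab: {S}

S ∈ T[0,3] ⇒ YES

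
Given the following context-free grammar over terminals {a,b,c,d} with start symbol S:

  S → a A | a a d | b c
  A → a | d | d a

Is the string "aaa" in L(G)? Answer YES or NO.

Convert to CNF:
  S -> T1 A | T1 X4 | T2 T3
  A -> T0 T1 | a | d
  T0 -> d
  T1 -> a
  T2 -> b
  T3 -> c
  X4 -> T1 T0

CYK fill:
  [0..0]={A,T1}  "a"  orig:{A}
  [1..1]={A,T1}  "a"  orig:{A}
  [2..2]={A,T1}  "a"  orig:{A}
  [0..1]={S}  "aa"
  [1..2]={S}  "aa"
  [0..2]=∅  "aaa"

S ∉ T[0,2] ⇒ NO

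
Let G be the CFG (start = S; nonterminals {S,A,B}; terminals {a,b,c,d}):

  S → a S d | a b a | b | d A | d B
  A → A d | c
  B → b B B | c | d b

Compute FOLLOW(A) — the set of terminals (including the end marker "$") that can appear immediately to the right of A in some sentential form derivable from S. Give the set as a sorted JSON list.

Compute FIRST by fixpoint:
pass 1:
  A via A→c: +{c}
  B via B→b B B: +{b}
  B via B→c: +{c}
  B via B→d b: +{d}
  S via S→a S d: +{a}
  S via S→b: +{b}
  S via S→d A: +{d}
  S: {a,b,d}  A: {c}  B: {b,c,d}
pass 2: (stable)
  S: {a,b,d}  A: {c}  B: {b,c,d}

Compute FOLLOW by fixpoint:
seed FOLLOW(S) with $
[1]
  A→A d: FOLLOW(A) ⊇ FIRST(d) = {d}; new: +{d}
  B→b B B: FOLLOW(B) ⊇ FIRST(B) = {b,c,d}; new: +{b,c,d}
  S→a S d: FOLLOW(S) ⊇ FIRST(d) = {d}; new: +{d}
  S→d A: FOLLOW(A) ⊇ FOLLOW(S) ⊇ {$,d}; new: +{$}
  S→d B: FOLLOW(B) ⊇ FOLLOW(S) ⊇ {$,d}; new: +{$}
  S: {$,d}  A: {$,d}  B: {$,b,c,d}
[2] (no change)
  S: {$,d}  A: {$,d}  B: {$,b,c,d}

FOLLOW(A) = ["$", "d"]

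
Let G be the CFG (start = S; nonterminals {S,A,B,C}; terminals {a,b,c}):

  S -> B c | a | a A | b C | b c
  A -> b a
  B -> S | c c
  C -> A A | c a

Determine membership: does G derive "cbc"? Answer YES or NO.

Convert to CNF:
  S -> B T2 | T0 C | T0 T2 | T1 A | a
  A -> T0 T1
  B -> B T2 | T0 C | T0 T2 | T1 A | T2 T2 | a
  C -> A A | T2 T1
  T0 -> b
  T1 -> a
  T2 -> c

Fill CYK table bottom-up:
  T[0,0] 'c' = {T2}  orig:{}
  T[1,1] 'b' = {T0}  orig:{}
  T[2,2] 'c' = {T2}  orig:{}
  T[0,1] 'cb' = ∅
  T[1,2] 'bc' = {B,S}
  T[0,2] 'cbc' = ∅

S ∉ T[0,2] ⇒ NO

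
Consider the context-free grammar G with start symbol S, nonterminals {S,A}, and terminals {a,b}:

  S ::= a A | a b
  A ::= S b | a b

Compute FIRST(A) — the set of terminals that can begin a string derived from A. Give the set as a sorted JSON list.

FIRST iteration:
round 1:
  A via A→a b: +{a}
  S via S→a A: +{a}
  S: {a}  A: {a}
round 2: (stable)
  S: {a}  A: {a}

FIRST(A) = ["a"]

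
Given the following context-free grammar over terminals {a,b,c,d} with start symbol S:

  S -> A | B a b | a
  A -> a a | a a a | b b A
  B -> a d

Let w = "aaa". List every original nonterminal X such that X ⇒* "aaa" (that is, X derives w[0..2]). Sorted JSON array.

Convert to CNF:
  S -> B X5 | T0 T0 | T0 X6 | T1 X7 | a
  A -> T0 T0 | T0 X3 | T1 X4
  B -> T0 T2
  T0 -> a
  T1 -> b
  T2 -> d
  X3 -> T0 T0
  X4 -> T1 A
  X5 -> T0 T1
  X6 -> T0 T0
  X7 -> T1 A

CYK fill — only the sub-triangle for w[0..2]:
  cell(0,0) a: {S,T0}  orig:{S}
  cell(1,1) a: {S,T0}  orig:{S}
  cell(2,2) a: {S,T0}  orig:{S}
  cell(0,1) aa: {A,S,X3,X6}  orig:{A,S}
  cell(1,2) aa: {A,S,X3,X6}  orig:{A,S}
  cell(0,2) aaa: {A,S}

Original NTs in T[0,2] deriving "aaa": ["A", "S"]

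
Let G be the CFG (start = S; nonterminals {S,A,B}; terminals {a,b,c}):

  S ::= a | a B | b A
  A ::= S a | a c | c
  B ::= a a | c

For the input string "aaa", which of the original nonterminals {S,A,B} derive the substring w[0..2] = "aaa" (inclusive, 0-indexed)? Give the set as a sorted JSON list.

CNF form of G:
  S -> T0 B | T2 A | a
  A -> S T0 | T0 T1 | c
  B -> T0 T0 | c
  T0 -> a
  T1 -> c
  T2 -> b

CYK fill (cells [i..j] with 0 ≤ i ≤ j ≤ 2 only):
  [0..0]={S,T0}  "a"  orig:{S}
  [1..1]={S,T0}  "a"  orig:{S}
  [2..2]={S,T0}  "a"  orig:{S}
  [0..1]={A,B}  "aa"
  [1..2]={A,B}  "aa"
  [0..2]={S}  "aaa"

Original NTs in T[0,2] deriving "aaa": ["S"]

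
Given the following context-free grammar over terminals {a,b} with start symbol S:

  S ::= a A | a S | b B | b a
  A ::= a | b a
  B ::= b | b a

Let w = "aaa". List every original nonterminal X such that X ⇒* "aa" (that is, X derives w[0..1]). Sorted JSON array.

CNF form of G:
  S -> T0 B | T0 T1 | T1 A | T1 S
  A -> T0 T1 | a
  B -> T0 T1 | b
  T0 -> b
  T1 -> a

CYK fill (cells [i..j] with 0 ≤ i ≤ j ≤ 1 only):
  T[0,0] 'a' = {A,T1}  orig:{A}
  T[1,1] 'a' = {A,T1}  orig:{A}
  T[0,1] 'aa' = {S}

Original NTs in T[0,1] deriving "aa": ["S"]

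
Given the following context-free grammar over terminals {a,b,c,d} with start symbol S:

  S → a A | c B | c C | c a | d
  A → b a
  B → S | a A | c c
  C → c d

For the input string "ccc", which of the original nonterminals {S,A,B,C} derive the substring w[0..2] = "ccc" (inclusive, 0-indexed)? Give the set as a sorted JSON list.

Convert to CNF:
  S -> T1 A | T2 B | T2 C | T2 T1 | d
  A -> T0 T1
  B -> T1 A | T2 B | T2 C | T2 T1 | T2 T2 | d
  C -> T2 T3
  T0 -> b
  T1 -> a
  T2 -> c
  T3 -> d

Fill CYK table bottom-up — only the sub-triangle for w[0..2]:
  cell(0,0) c: {T2}  orig:{}
  cell(1,1) c: {T2}  orig:{}
  cell(2,2) c: {T2}  orig:{}
  cell(0,1) cc: {B}
  cell(1,2) cc: {B}
  cell(0,2) ccc: {B,S}

Original NTs in T[0,2] deriving "ccc": ["B", "S"]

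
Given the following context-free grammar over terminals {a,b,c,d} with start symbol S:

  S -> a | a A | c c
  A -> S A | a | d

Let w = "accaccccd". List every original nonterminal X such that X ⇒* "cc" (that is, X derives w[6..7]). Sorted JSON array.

CNF form of G:
  S -> T0 A | T1 T1 | a
  A -> S A | a | d
  T0 -> a
  T1 -> c

CYK table (by increasing span) — only the sub-triangle for w[6..7]:
  cell(6,6) c: {T1}  orig:{}
  cell(7,7) c: {T1}  orig:{}
  cell(6,7) cc: {S}

Original NTs in T[6,7] deriving "cc": ["S"]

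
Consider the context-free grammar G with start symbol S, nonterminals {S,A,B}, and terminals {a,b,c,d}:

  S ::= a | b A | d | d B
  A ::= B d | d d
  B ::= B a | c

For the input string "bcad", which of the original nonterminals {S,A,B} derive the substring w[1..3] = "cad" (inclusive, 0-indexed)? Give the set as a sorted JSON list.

Convert to CNF:
  S -> T0 B | T2 A | a | d
  A -> B T0 | T0 T0
  B -> B T1 | c
  T0 -> d
  T1 -> a
  T2 -> b

CYK table (by increasing span) — only the sub-triangle for w[1..3]:
  cell(1,1) c: {B}
  cell(2,2) a: {S,T1}  orig:{S}
  cell(3,3) d: {S,T0}  orig:{S}
  cell(1,2) ca: {B}
  cell(2,3) ad: ∅
  cell(1,3) cad: {A}

Original NTs in T[1,3] deriving "cad": ["A"]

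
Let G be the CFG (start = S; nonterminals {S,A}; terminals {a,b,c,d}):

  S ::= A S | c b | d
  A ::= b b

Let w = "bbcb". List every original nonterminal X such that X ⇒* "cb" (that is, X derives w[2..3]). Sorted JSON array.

Convert to CNF:
  S -> A S | T1 T0 | d
  A -> T0 T0
  T0 -> b
  T1 -> c

CYK fill (cells [i..j] with 2 ≤ i ≤ j ≤ 3 only):
  cell(2,2) c: {T1}  orig:{}
  cell(3,3) b: {T0}  orig:{}
  cell(2,3) cb: {S}

Original NTs in T[2,3] deriving "cb": ["S"]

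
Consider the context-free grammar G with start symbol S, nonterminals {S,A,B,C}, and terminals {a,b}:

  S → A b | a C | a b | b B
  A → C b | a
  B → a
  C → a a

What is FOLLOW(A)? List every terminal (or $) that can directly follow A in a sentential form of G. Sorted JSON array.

FIRST iteration:
round 1:
  A via A→a: +{a}
  B via B→a: +{a}
  C via C→a a: +{a}
  S via S→A b: +{a}
  S via S→b B: +{b}
  S: {a,b}  A: {a}  B: {a}  C: {a}
round 2: — fixpoint
  S: {a,b}  A: {a}  B: {a}  C: {a}

FOLLOW iteration:
initialize: $ ∈ FOLLOW(S)
pass 1:
  A→C b: FOLLOW(C) ⊇ FIRST(b) = {b}; new: +{b}
  S→A b: FOLLOW(A) ⊇ FIRST(b) = {b}; new: +{b}
  S→a C: FOLLOW(C) ⊇ FOLLOW(S) ⊇ {$}; new: +{$}
  S→b B: FOLLOW(B) ⊇ FOLLOW(S) ⊇ {$}; new: +{$}
  FOLLOW[S]={$}  FOLLOW[A]={b}  FOLLOW[B]={$}  FOLLOW[C]={$,b}
pass 2: — fixpoint
  FOLLOW[S]={$}  FOLLOW[A]={b}  FOLLOW[B]={$}  FOLLOW[C]={$,b}

FOLLOW(A) = ["b"]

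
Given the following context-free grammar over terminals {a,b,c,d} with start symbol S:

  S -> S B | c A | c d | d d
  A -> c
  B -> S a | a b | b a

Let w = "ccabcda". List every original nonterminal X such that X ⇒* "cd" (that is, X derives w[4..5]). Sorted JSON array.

Convert to CNF:
  S -> S B | T2 A | T2 T3 | T3 T3
  A -> c
  B -> S T0 | T0 T1 | T1 T0
  T0 -> a
  T1 -> b
  T2 -> c
  T3 -> d

CYK table (by increasing span) (cells [i..j] with 4 ≤ i ≤ j ≤ 5 only):
  [4..4]={A,T2}  "c"  orig:{A}
  [5..5]={T3}  "d"  orig:{}
  [4..5]={S}  "cd"

Original NTs in T[4,5] deriving "cd": ["S"]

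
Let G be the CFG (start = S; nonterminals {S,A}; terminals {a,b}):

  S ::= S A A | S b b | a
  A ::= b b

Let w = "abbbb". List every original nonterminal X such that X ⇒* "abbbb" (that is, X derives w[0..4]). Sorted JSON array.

CNF form of G:
  S -> S X1 | S X2 | a
  A -> T0 T0
  T0 -> b
  X1 -> A A
  X2 -> T0 T0

CYK table (by increasing span) (cells [i..j] with 0 ≤ i ≤ j ≤ 4 only):
  [0..0]={S}  "a"
  [1..1]={T0}  "b"  orig:{}
  [2..2]={T0}  "b"  orig:{}
  [3..3]={T0}  "b"  orig:{}
  [4..4]={T0}  "b"  orig:{}
  [0..1]=∅  "ab"
  [1..2]={A,X2}  "bb"  orig:{A}
  [2..3]={A,X2}  "bb"  orig:{A}
  [3..4]={A,X2}  "bb"  orig:{A}
  [0..2]={S}  "abb"
  [1..3]=∅  "bbb"
  [2..4]=∅  "bbb"
  [0..3]=∅  "abbb"
  [1..4]={X1}  "bbbb"  orig:{}
  [0..4]={S}  "abbbb"

Original NTs in T[0,4] deriving "abbbb": ["S"]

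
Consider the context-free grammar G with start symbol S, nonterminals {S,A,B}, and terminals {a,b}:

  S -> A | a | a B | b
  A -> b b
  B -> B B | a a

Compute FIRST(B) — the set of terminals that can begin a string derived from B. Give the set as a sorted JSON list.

Compute FIRST by fixpoint:
iter 1:
  A via A→b b: +{b}
  B via B→a a: +{a}
  S via S→A: +{b}
  S via S→a: +{a}
  S: {a,b}  A: {b}  B: {a}
iter 2: (stable)
  S: {a,b}  A: {b}  B: {a}

FIRST(B) = ["a"]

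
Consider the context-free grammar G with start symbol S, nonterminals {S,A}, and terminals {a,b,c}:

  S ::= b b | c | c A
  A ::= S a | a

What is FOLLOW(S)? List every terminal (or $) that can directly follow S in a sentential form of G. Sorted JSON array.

FIRST iteration:
round 1:
  A via A→a: +{a}
  S via S→b b: +{b}
  S via S→c: +{c}
  FIRST(S)={b,c}  FIRST(A)={a}
round 2:
  A via A→S a: +{b,c}
  FIRST(S)={b,c}  FIRST(A)={a,b,c}
round 3: done
  FIRST(S)={b,c}  FIRST(A)={a,b,c}

Compute FOLLOW by fixpoint:
FOLLOW(S) := {$}
round 1:
  A→S a: FOLLOW(S) ⊇ FIRST(a) = {a}; new: +{a}
  S→c A: FOLLOW(A) ⊇ FOLLOW(S) ⊇ {$,a}; new: +{$,a}
  S: {$,a}  A: {$,a}
round 2: (no change)
  S: {$,a}  A: {$,a}

FOLLOW(S) = ["$", "a"]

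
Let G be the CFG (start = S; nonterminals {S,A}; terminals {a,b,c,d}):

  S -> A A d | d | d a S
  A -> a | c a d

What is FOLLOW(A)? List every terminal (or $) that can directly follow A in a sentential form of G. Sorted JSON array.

FIRST sets, iterate to fixpoint:
iter 1:
  A via A→a: +{a}
  A via A→c a d: +{c}
  S via S→A A d: +{a,c}
  S via S→d: +{d}
  FIRST[S]={a,c,d}  FIRST[A]={a,c}
iter 2: — fixpoint
  FIRST[S]={a,c,d}  FIRST[A]={a,c}

FOLLOW iteration:
initialize: $ ∈ FOLLOW(S)
pass 1:
  S→A A d: FOLLOW(A) ⊇ FIRST(A) = {a,c}; new: +{a,c}
  S→A A d: FOLLOW(A) ⊇ FIRST(d) = {d}; new: +{d}
  FOLLOW(S)={$}  FOLLOW(A)={a,c,d}
pass 2: (stable)
  FOLLOW(S)={$}  FOLLOW(A)={a,c,d}

FOLLOW(A) = ["a", "c", "d"]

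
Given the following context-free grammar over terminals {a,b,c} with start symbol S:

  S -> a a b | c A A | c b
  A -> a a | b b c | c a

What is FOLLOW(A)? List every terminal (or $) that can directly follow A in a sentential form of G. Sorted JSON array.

FIRST iteration:
[1]
  A via A→a a: +{a}
  A via A→b b c: +{b}
  A via A→c a: +{c}
  S via S→a a b: +{a}
  S via S→c A A: +{c}
  FIRST(S)={a,c}  FIRST(A)={a,b,c}
[2] (stable)
  FIRST(S)={a,c}  FIRST(A)={a,b,c}

FOLLOW iteration:
initialize: $ ∈ FOLLOW(S)
pass 1:
  S→c A A: FOLLOW(A) ⊇ FIRST(A) = {a,b,c}; new: +{a,b,c}
  S→c A A: FOLLOW(A) ⊇ FOLLOW(S) ⊇ {$}; new: +{$}
  S: {$}  A: {$,a,b,c}
pass 2: (no change)
  S: {$}  A: {$,a,b,c}

FOLLOW(A) = ["$", "a", "b", "c"]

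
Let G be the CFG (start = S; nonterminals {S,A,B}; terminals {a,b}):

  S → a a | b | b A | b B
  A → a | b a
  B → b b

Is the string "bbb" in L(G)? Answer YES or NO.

CNF form of G:
  S -> T0 A | T0 B | T1 T1 | b
  A -> T0 T1 | a
  B -> T0 T0
  T0 -> b
  T1 -> a

CYK table (by increasing span):
  T[0,0] 'b' = {S,T0}  orig:{S}
  T[1,1] 'b' = {S,T0}  orig:{S}
  T[2,2] 'b' = {S,T0}  orig:{S}
  T[0,1] 'bb' = {B}
  T[1,2] 'bb' = {B}
  T[0,2] 'bbb' = {S}

S ∈ T[0,2] ⇒ YES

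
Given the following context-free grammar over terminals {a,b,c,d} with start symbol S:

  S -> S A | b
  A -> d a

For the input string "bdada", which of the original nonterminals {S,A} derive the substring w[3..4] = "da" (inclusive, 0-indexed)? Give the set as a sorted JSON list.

Convert to CNF:
  S -> S A | b
  A -> T0 T1
  T0 -> d
  T1 -> a

Fill CYK table bottom-up (cells [i..j] with 3 ≤ i ≤ j ≤ 4 only):
  [3..3]={T0}  "d"  orig:{}
  [4..4]={T1}  "a"  orig:{}
  [3..4]={A}  "da"

Original NTs in T[3,4] deriving "da": ["A"]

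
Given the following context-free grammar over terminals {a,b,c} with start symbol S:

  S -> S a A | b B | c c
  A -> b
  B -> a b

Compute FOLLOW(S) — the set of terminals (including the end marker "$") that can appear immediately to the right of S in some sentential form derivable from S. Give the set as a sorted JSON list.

FIRST sets, iterate to fixpoint:
round 1:
  A via A→b: +{b}
  B via B→a b: +{a}
  S via S→b B: +{b}
  S via S→c c: +{c}
  S: {b,c}  A: {b}  B: {a}
round 2: — fixpoint
  S: {b,c}  A: {b}  B: {a}

FOLLOW sets:
seed FOLLOW(S) with $
round 1:
  S→S a A: FOLLOW(S) ⊇ FIRST(a) = {a}; new: +{a}
  S→S a A: FOLLOW(A) ⊇ FOLLOW(S) ⊇ {$,a}; new: +{$,a}
  S→b B: FOLLOW(B) ⊇ FOLLOW(S) ⊇ {$,a}; new: +{$,a}
  FOLLOW[S]={$,a}  FOLLOW[A]={$,a}  FOLLOW[B]={$,a}
round 2: — fixpoint
  FOLLOW[S]={$,a}  FOLLOW[A]={$,a}  FOLLOW[B]={$,a}

FOLLOW(S) = ["$", "a"]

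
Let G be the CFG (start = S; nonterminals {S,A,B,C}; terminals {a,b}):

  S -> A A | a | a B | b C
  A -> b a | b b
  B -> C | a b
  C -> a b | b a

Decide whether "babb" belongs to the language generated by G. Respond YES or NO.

Convert to CNF:
  S -> A A | T0 C | T1 B | a
  A -> T0 T0 | T0 T1
  B -> T0 T1 | T1 T0
  C -> T0 T1 | T1 T0
  T0 -> b
  T1 -> a

Fill CYK table bottom-up:
  cell(0,0) b: {T0}  orig:{}
  cell(1,1) a: {S,T1}  orig:{S}
  cell(2,2) b: {T0}  orig:{}
  cell(3,3) b: {T0}  orig:{}
  cell(0,1) ba: {A,B,C}
  cell(1,2) ab: {B,C}
  cell(2,3) bb: {A}
  cell(0,2) bab: {S}
  cell(1,3) abb: ∅
  cell(0,3) babb: {S}

S ∈ T[0,3] ⇒ YES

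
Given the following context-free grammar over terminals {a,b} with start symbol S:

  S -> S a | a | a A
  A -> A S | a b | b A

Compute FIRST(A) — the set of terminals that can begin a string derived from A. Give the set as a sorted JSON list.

FIRST iteration:
round 1:
  A via A→a b: +{a}
  A via A→b A: +{b}
  S via S→a: +{a}
  S: {a}  A: {a,b}
round 2: done
  S: {a}  A: {a,b}

FIRST(A) = ["a", "b"]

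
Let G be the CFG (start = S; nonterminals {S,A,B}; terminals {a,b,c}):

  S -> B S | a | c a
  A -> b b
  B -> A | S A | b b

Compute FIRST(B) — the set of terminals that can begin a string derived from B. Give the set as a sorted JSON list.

Compute FIRST by fixpoint:
pass 1:
  A via A→b b: +{b}
  B via B→A: +{b}
  S via S→B S: +{b}
  S via S→a: +{a}
  S via S→c a: +{c}
  FIRST[S]={a,b,c}  FIRST[A]={b}  FIRST[B]={b}
pass 2:
  B via B→S A: +{a,c}
  FIRST[S]={a,b,c}  FIRST[A]={b}  FIRST[B]={a,b,c}
pass 3: (no change)
  FIRST[S]={a,b,c}  FIRST[A]={b}  FIRST[B]={a,b,c}

FIRST(B) = ["a", "b", "c"]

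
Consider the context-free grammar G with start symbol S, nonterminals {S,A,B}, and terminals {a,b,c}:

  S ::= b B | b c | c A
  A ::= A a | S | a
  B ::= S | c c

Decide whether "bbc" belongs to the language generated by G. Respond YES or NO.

Convert to CNF:
  S -> T1 B | T1 T2 | T2 A
  A -> A T0 | T1 B | T1 T2 | T2 A | a
  B -> T1 B | T1 T2 | T2 A | T2 T2
  T0 -> a
  T1 -> b
  T2 -> c

CYK fill:
  cell(0,0) b: {T1}  orig:{}
  cell(1,1) b: {T1}  orig:{}
  cell(2,2) c: {T2}  orig:{}
  cell(0,1) bb: ∅
  cell(1,2) bc: {A,B,S}
  cell(0,2) bbc: {A,B,S}

S ∈ T[0,2] ⇒ YES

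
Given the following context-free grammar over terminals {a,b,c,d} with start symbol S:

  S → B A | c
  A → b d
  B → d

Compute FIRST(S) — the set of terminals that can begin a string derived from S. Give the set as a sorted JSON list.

FIRST iteration:
round 1:
  A via A→b d: +{b}
  B via B→d: +{d}
  S via S→B A: +{d}
  S via S→c: +{c}
  S: {c,d}  A: {b}  B: {d}
round 2: (stable)
  S: {c,d}  A: {b}  B: {d}

FIRST(S) = ["c", "d"]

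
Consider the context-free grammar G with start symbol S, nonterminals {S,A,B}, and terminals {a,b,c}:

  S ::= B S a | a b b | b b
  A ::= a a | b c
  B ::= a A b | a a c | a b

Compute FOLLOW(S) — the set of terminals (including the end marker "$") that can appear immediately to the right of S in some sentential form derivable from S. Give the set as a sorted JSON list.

FIRST iteration:
[1]
  A via A→a a: +{a}
  A via A→b c: +{b}
  B via B→a A b: +{a}
  S via S→B S a: +{a}
  S via S→b b: +{b}
  FIRST[S]={a,b}  FIRST[A]={a,b}  FIRST[B]={a}
[2] (no change)
  FIRST[S]={a,b}  FIRST[A]={a,b}  FIRST[B]={a}

Compute FOLLOW by fixpoint:
seed FOLLOW(S) with $
[1]
  B→a A b: FOLLOW(A) ⊇ FIRST(b) = {b}; new: +{b}
  S→B S a: FOLLOW(B) ⊇ FIRST(S) = {a,b}; new: +{a,b}
  S→B S a: FOLLOW(S) ⊇ FIRST(a) = {a}; new: +{a}
  S: {$,a}  A: {b}  B: {a,b}
[2] (no change)
  S: {$,a}  A: {b}  B: {a,b}

FOLLOW(S) = ["$", "a"]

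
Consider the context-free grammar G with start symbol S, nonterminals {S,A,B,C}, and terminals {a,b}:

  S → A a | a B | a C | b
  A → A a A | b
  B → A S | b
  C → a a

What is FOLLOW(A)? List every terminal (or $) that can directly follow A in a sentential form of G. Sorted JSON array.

FIRST sets, iterate to fixpoint:
[1]
  A via A→b: +{b}
  B via B→A S: +{b}
  C via C→a a: +{a}
  S via S→A a: +{b}
  S via S→a B: +{a}
  FIRST(S)={a,b}  FIRST(A)={b}  FIRST(B)={b}  FIRST(C)={a}
[2] — fixpoint
  FIRST(S)={a,b}  FIRST(A)={b}  FIRST(B)={b}  FIRST(C)={a}

FOLLOW iteration:
seed FOLLOW(S) with $
pass 1:
  A→A a A: FOLLOW(A) ⊇ FIRST(a) = {a}; new: +{a}
  B→A S: FOLLOW(A) ⊇ FIRST(S) = {a,b}; new: +{b}
  S→a B: FOLLOW(B) ⊇ FOLLOW(S) ⊇ {$}; new: +{$}
  S→a C: FOLLOW(C) ⊇ FOLLOW(S) ⊇ {$}; new: +{$}
  FOLLOW(S)={$}  FOLLOW(A)={a,b}  FOLLOW(B)={$}  FOLLOW(C)={$}
pass 2: (no change)
  FOLLOW(S)={$}  FOLLOW(A)={a,b}  FOLLOW(B)={$}  FOLLOW(C)={$}

FOLLOW(A) = ["a", "b"]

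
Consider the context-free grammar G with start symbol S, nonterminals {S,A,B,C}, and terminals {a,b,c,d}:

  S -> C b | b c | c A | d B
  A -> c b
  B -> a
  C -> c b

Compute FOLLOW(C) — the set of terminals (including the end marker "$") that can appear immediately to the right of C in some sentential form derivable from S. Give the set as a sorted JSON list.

Compute FIRST by fixpoint:
iter 1:
  A via A→c b: +{c}
  B via B→a: +{a}
  C via C→c b: +{c}
  S via S→C b: +{c}
  S via S→b c: +{b}
  S via S→d B: +{d}
  S: {b,c,d}  A: {c}  B: {a}  C: {c}
iter 2: — fixpoint
  S: {b,c,d}  A: {c}  B: {a}  C: {c}

FOLLOW sets:
seed FOLLOW(S) with $
pass 1:
  S→C b: FOLLOW(C) ⊇ FIRST(b) = {b}; new: +{b}
  S→c A: FOLLOW(A) ⊇ FOLLOW(S) ⊇ {$}; new: +{$}
  S→d B: FOLLOW(B) ⊇ FOLLOW(S) ⊇ {$}; new: +{$}
  FOLLOW[S]={$}  FOLLOW[A]={$}  FOLLOW[B]={$}  FOLLOW[C]={b}
pass 2: done
  FOLLOW[S]={$}  FOLLOW[A]={$}  FOLLOW[B]={$}  FOLLOW[C]={b}

FOLLOW(C) = ["b"]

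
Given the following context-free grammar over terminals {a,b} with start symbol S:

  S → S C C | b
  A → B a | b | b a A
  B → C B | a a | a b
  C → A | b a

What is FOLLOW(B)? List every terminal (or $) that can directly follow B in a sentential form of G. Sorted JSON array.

Compute FIRST by fixpoint:
[1]
  A via A→b: +{b}
  B via B→a a: +{a}
  C via C→A: +{b}
  S via S→b: +{b}
  FIRST[S]={b}  FIRST[A]={b}  FIRST[B]={a}  FIRST[C]={b}
[2]
  A via A→B a: +{a}
  B via B→C B: +{b}
  C via C→A: +{a}
  FIRST[S]={b}  FIRST[A]={a,b}  FIRST[B]={a,b}  FIRST[C]={a,b}
[3] (no change)
  FIRST[S]={b}  FIRST[A]={a,b}  FIRST[B]={a,b}  FIRST[C]={a,b}

Compute FOLLOW by fixpoint:
seed FOLLOW(S) with $
iter 1:
  A→B a: FOLLOW(B) ⊇ FIRST(a) = {a}; new: +{a}
  B→C B: FOLLOW(C) ⊇ FIRST(B) = {a,b}; new: +{a,b}
  C→A: FOLLOW(A) ⊇ FOLLOW(C) ⊇ {a,b}; new: +{a,b}
  S→S C C: FOLLOW(S) ⊇ FIRST(C) = {a,b}; new: +{a,b}
  S→S C C: FOLLOW(C) ⊇ FOLLOW(S) ⊇ {$,a,b}; new: +{$}
  FOLLOW[S]={$,a,b}  FOLLOW[A]={a,b}  FOLLOW[B]={a}  FOLLOW[C]={$,a,b}
iter 2:
  C→A: FOLLOW(A) ⊇ FOLLOW(C) ⊇ {$,a,b}; new: +{$}
  FOLLOW[S]={$,a,b}  FOLLOW[A]={$,a,b}  FOLLOW[B]={a}  FOLLOW[C]={$,a,b}
iter 3: — fixpoint
  FOLLOW[S]={$,a,b}  FOLLOW[A]={$,a,b}  FOLLOW[B]={a}  FOLLOW[C]={$,a,b}

FOLLOW(B) = ["a"]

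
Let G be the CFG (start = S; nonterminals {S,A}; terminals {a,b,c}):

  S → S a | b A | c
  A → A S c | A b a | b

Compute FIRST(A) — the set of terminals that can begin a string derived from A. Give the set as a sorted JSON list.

FIRST sets, iterate to fixpoint:
pass 1:
  A via A→b: +{b}
  S via S→b A: +{b}
  S via S→c: +{c}
  FIRST(S)={b,c}  FIRST(A)={b}
pass 2: — fixpoint
  FIRST(S)={b,c}  FIRST(A)={b}

FIRST(A) = ["b"]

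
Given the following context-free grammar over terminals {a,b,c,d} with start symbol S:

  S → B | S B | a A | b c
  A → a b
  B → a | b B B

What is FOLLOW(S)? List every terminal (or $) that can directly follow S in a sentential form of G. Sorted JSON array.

FIRST iteration:
[1]
  A via A→a b: +{a}
  B via B→a: +{a}
  B via B→b B B: +{b}
  S via S→B: +{a,b}
  S: {a,b}  A: {a}  B: {a,b}
[2] done
  S: {a,b}  A: {a}  B: {a,b}

FOLLOW iteration:
FOLLOW(S) := {$}
[1]
  B→b B B: FOLLOW(B) ⊇ FIRST(B) = {a,b}; new: +{a,b}
  S→B: FOLLOW(B) ⊇ FOLLOW(S) ⊇ {$}; new: +{$}
  S→S B: FOLLOW(S) ⊇ FIRST(B) = {a,b}; new: +{a,b}
  S→a A: FOLLOW(A) ⊇ FOLLOW(S) ⊇ {$,a,b}; new: +{$,a,b}
  FOLLOW[S]={$,a,b}  FOLLOW[A]={$,a,b}  FOLLOW[B]={$,a,b}
[2] (no change)
  FOLLOW[S]={$,a,b}  FOLLOW[A]={$,a,b}  FOLLOW[B]={$,a,b}

FOLLOW(S) = ["$", "a", "b"]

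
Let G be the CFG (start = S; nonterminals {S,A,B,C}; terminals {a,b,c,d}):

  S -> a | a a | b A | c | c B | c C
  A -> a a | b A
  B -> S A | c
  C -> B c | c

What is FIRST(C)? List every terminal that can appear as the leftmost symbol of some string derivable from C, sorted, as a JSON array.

FIRST iteration:
iter 1:
  A via A→a a: +{a}
  A via A→b A: +{b}
  B via B→c: +{c}
  C via C→B c: +{c}
  S via S→a: +{a}
  S via S→b A: +{b}
  S via S→c: +{c}
  FIRST[S]={a,b,c}  FIRST[A]={a,b}  FIRST[B]={c}  FIRST[C]={c}
iter 2:
  B via B→S A: +{a,b}
  C via C→B c: +{a,b}
  FIRST[S]={a,b,c}  FIRST[A]={a,b}  FIRST[B]={a,b,c}  FIRST[C]={a,b,c}
iter 3: done
  FIRST[S]={a,b,c}  FIRST[A]={a,b}  FIRST[B]={a,b,c}  FIRST[C]={a,b,c}

FIRST(C) = ["a", "b", "c"]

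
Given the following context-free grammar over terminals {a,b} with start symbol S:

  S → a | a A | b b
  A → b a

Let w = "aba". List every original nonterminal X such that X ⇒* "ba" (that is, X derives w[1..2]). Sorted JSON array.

Convert to CNF:
  S -> T0 T0 | T1 A | a
  A -> T0 T1
  T0 -> b
  T1 -> a

CYK fill — only the sub-triangle for w[1..2]:
  T[1,1] 'b' = {T0}  orig:{}
  T[2,2] 'a' = {S,T1}  orig:{S}
  T[1,2] 'ba' = {A}

Original NTs in T[1,2] deriving "ba": ["A"]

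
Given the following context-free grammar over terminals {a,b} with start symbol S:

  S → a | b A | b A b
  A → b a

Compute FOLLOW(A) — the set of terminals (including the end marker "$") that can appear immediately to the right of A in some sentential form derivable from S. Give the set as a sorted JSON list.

FIRST sets, iterate to fixpoint:
[1]
  A via A→b a: +{b}
  S via S→a: +{a}
  S via S→b A: +{b}
  FIRST(S)={a,b}  FIRST(A)={b}
[2] (no change)
  FIRST(S)={a,b}  FIRST(A)={b}

FOLLOW sets:
initialize: $ ∈ FOLLOW(S)
pass 1:
  S→b A: FOLLOW(A) ⊇ FOLLOW(S) ⊇ {$}; new: +{$}
  S→b A b: FOLLOW(A) ⊇ FIRST(b) = {b}; new: +{b}
  FOLLOW[S]={$}  FOLLOW[A]={$,b}
pass 2: — fixpoint
  FOLLOW[S]={$}  FOLLOW[A]={$,b}

FOLLOW(A) = ["$", "b"]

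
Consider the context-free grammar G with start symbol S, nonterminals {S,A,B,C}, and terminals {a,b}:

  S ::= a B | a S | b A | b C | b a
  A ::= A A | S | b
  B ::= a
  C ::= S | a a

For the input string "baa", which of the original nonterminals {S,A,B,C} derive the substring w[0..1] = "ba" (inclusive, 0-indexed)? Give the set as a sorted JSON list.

Convert to CNF:
  S -> T0 B | T0 S | T1 A | T1 C | T1 T0
  A -> A A | T0 B | T0 S | T1 A | T1 C | T1 T0 | b
  B -> a
  C -> T0 B | T0 S | T0 T0 | T1 A | T1 C | T1 T0
  T0 -> a
  T1 -> b

CYK table (by increasing span) — only the sub-triangle for w[0..1]:
  T[0,0] 'b' = {A,T1}  orig:{A}
  T[1,1] 'a' = {B,T0}  orig:{B}
  T[0,1] 'ba' = {A,C,S}

Original NTs in T[0,1] deriving "ba": ["A", "C", "S"]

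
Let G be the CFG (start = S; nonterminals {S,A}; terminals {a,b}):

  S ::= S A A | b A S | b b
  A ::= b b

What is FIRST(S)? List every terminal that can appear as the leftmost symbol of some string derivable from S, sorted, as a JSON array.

Compute FIRST by fixpoint:
pass 1:
  A via A→b b: +{b}
  S via S→b A S: +{b}
  S: {b}  A: {b}
pass 2: (no change)
  S: {b}  A: {b}

FIRST(S) = ["b"]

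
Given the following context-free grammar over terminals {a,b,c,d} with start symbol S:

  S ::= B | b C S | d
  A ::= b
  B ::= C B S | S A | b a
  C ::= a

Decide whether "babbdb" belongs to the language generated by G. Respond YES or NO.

CNF form of G:
  S -> C X3 | S A | T0 T1 | T0 X4 | d
  A -> b
  B -> C X2 | S A | T0 T1
  C -> a
  T0 -> b
  T1 -> a
  X2 -> B S
  X3 -> B S
  X4 -> C S

CYK table (by increasing span):
  cell(0,0) b: {A,T0}  orig:{A}
  cell(1,1) a: {C,T1}  orig:{C}
  cell(2,2) b: {A,T0}  orig:{A}
  cell(3,3) b: {A,T0}  orig:{A}
  cell(4,4) d: {S}
  cell(5,5) b: {A,T0}  orig:{A}
  cell(0,1) ba: {B,S}
  cell(1,2) ab: ∅
  cell(2,3) bb: ∅
  cell(3,4) bd: ∅
  cell(4,5) db: {B,S}
  cell(0,2) bab: {B,S}
  cell(1,3) abb: ∅
  cell(2,4) bbd: ∅
  cell(3,5) bdb: ∅
  cell(0,3) babb: {B,S}
  cell(1,4) abbd: ∅
  cell(2,5) bbdb: ∅
  cell(0,4) babbd: {X2,X3}  orig:{}
  cell(1,5) abbdb: ∅
  cell(0,5) babbdb: {X2,X3}  orig:{}

S ∉ T[0,5] ⇒ NO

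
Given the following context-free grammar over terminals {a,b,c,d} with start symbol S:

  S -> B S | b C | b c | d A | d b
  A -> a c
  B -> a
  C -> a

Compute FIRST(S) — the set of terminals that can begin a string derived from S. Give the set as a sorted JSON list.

FIRST iteration:
round 1:
  A via A→a c: +{a}
  B via B→a: +{a}
  C via C→a: +{a}
  S via S→B S: +{a}
  S via S→b C: +{b}
  S via S→d A: +{d}
  FIRST[S]={a,b,d}  FIRST[A]={a}  FIRST[B]={a}  FIRST[C]={a}
round 2: (stable)
  FIRST[S]={a,b,d}  FIRST[A]={a}  FIRST[B]={a}  FIRST[C]={a}

FIRST(S) = ["a", "b", "d"]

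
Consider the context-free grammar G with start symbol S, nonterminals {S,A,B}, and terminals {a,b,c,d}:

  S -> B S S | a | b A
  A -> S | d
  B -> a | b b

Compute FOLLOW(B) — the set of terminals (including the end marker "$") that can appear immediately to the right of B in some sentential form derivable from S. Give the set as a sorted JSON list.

FIRST iteration:
iter 1:
  A via A→d: +{d}
  B via B→a: +{a}
  B via B→b b: +{b}
  S via S→B S S: +{a,b}
  S: {a,b}  A: {d}  B: {a,b}
iter 2:
  A via A→S: +{a,b}
  S: {a,b}  A: {a,b,d}  B: {a,b}
iter 3: done
  S: {a,b}  A: {a,b,d}  B: {a,b}

FOLLOW sets:
FOLLOW(S) := {$}
round 1:
  S→B S S: FOLLOW(B) ⊇ FIRST(S) = {a,b}; new: +{a,b}
  S→B S S: FOLLOW(S) ⊇ FIRST(S) = {a,b}; new: +{a,b}
  S→b A: FOLLOW(A) ⊇ FOLLOW(S) ⊇ {$,a,b}; new: +{$,a,b}
  FOLLOW[S]={$,a,b}  FOLLOW[A]={$,a,b}  FOLLOW[B]={a,b}
round 2: done
  FOLLOW[S]={$,a,b}  FOLLOW[A]={$,a,b}  FOLLOW[B]={a,b}

FOLLOW(B) = ["a", "b"]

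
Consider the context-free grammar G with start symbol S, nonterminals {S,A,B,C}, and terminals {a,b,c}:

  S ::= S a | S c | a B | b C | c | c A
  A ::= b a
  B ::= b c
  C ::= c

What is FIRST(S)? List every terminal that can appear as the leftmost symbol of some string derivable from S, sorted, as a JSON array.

FIRST iteration:
pass 1:
  A via A→b a: +{b}
  B via B→b c: +{b}
  C via C→c: +{c}
  S via S→a B: +{a}
  S via S→b C: +{b}
  S via S→c: +{c}
  FIRST[S]={a,b,c}  FIRST[A]={b}  FIRST[B]={b}  FIRST[C]={c}
pass 2: done
  FIRST[S]={a,b,c}  FIRST[A]={b}  FIRST[B]={b}  FIRST[C]={c}

FIRST(S) = ["a", "b", "c"]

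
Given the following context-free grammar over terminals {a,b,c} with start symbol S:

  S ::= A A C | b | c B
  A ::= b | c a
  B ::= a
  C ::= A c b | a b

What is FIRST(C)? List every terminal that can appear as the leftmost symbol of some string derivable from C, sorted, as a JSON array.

FIRST sets, iterate to fixpoint:
iter 1:
  A via A→b: +{b}
  A via A→c a: +{c}
  B via B→a: +{a}
  C via C→A c b: +{b,c}
  C via C→a b: +{a}
  S via S→A A C: +{b,c}
  FIRST[S]={b,c}  FIRST[A]={b,c}  FIRST[B]={a}  FIRST[C]={a,b,c}
iter 2: done
  FIRST[S]={b,c}  FIRST[A]={b,c}  FIRST[B]={a}  FIRST[C]={a,b,c}

FIRST(C) = ["a", "b", "c"]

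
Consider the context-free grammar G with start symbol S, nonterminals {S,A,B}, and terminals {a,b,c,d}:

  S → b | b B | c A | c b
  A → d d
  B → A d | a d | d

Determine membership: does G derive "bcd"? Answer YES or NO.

CNF form of G:
  S -> T2 B | T3 A | T3 T2 | b
  A -> T0 T0
  B -> A T0 | T1 T0 | d
  T0 -> d
  T1 -> a
  T2 -> b
  T3 -> c

CYK fill:
  T[0,0] 'b' = {S,T2}  orig:{S}
  T[1,1] 'c' = {T3}  orig:{}
  T[2,2] 'd' = {B,T0}  orig:{B}
  T[0,1] 'bc' = ∅
  T[1,2] 'cd' = ∅
  T[0,2] 'bcd' = ∅

S ∉ T[0,2] ⇒ NO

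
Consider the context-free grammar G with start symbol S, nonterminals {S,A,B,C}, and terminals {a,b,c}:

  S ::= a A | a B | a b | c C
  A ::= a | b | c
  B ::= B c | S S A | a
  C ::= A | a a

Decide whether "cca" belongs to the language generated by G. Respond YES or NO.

Convert to CNF:
  S -> T0 C | T1 A | T1 B | T1 T2
  A -> a | b | c
  B -> B T0 | S X3 | a
  C -> T1 T1 | a | b | c
  T0 -> c
  T1 -> a
  T2 -> b
  X3 -> S A

Fill CYK table bottom-up:
  T[0,0] 'c' = {A,C,T0}  orig:{A,C}
  T[1,1] 'c' = {A,C,T0}  orig:{A,C}
  T[2,2] 'a' = {A,B,C,T1}  orig:{A,B,C}
  T[0,1] 'cc' = {S}
  T[1,2] 'ca' = {S}
  T[0,2] 'cca' = {X3}  orig:{}

S ∉ T[0,2] ⇒ NO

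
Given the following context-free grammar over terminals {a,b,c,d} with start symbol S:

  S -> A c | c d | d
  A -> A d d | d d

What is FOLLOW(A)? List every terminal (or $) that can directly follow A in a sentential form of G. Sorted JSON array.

Compute FIRST by fixpoint:
iter 1:
  A via A→d d: +{d}
  S via S→A c: +{d}
  S via S→c d: +{c}
  FIRST(S)={c,d}  FIRST(A)={d}
iter 2: (stable)
  FIRST(S)={c,d}  FIRST(A)={d}

FOLLOW iteration:
initialize: $ ∈ FOLLOW(S)
pass 1:
  A→A d d: FOLLOW(A) ⊇ FIRST(d) = {d}; new: +{d}
  S→A c: FOLLOW(A) ⊇ FIRST(c) = {c}; new: +{c}
  S: {$}  A: {c,d}
pass 2: (no change)
  S: {$}  A: {c,d}

FOLLOW(A) = ["c", "d"]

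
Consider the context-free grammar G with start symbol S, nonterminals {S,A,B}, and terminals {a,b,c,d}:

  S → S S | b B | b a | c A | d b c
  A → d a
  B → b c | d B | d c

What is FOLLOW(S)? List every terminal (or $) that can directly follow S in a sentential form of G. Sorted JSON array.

FIRST sets, iterate to fixpoint:
[1]
  A via A→d a: +{d}
  B via B→b c: +{b}
  B via B→d B: +{d}
  S via S→b B: +{b}
  S via S→c A: +{c}
  S via S→d b c: +{d}
  FIRST[S]={b,c,d}  FIRST[A]={d}  FIRST[B]={b,d}
[2] — fixpoint
  FIRST[S]={b,c,d}  FIRST[A]={d}  FIRST[B]={b,d}

FOLLOW iteration:
FOLLOW(S) := {$}
pass 1:
  S→S S: FOLLOW(S) ⊇ FIRST(S) = {b,c,d}; new: +{b,c,d}
  S→b B: FOLLOW(B) ⊇ FOLLOW(S) ⊇ {$,b,c,d}; new: +{$,b,c,d}
  S→c A: FOLLOW(A) ⊇ FOLLOW(S) ⊇ {$,b,c,d}; new: +{$,b,c,d}
  FOLLOW(S)={$,b,c,d}  FOLLOW(A)={$,b,c,d}  FOLLOW(B)={$,b,c,d}
pass 2: (stable)
  FOLLOW(S)={$,b,c,d}  FOLLOW(A)={$,b,c,d}  FOLLOW(B)={$,b,c,d}

FOLLOW(S) = ["$", "b", "c", "d"]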